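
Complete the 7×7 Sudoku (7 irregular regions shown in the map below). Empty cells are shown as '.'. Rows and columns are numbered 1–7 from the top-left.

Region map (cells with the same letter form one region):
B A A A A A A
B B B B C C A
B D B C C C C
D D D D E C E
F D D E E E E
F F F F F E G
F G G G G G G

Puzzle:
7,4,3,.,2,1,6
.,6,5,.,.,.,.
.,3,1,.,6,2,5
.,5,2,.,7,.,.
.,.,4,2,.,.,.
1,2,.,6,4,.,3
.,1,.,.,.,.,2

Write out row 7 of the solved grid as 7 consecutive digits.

R1C4 = 5: row 1 has {1,2,3,4,6,7}; col 4 has {2,6}; region has {1,2,3,4,6} → only 5 remains.
R2C7 = 7: row 2 has {5,6}; col 7 has {2,3,5,6}; region has {1,2,3,4,5,6} → only 7 remains.
R3C1 = 4: row 3 has {1,2,3,5,6}; col 1 has {1,7}; region has {1,5,6,7} → only 4 remains.
R3C4 = 7: row 3 has {1,2,3,4,5,6}; col 4 has {2,5,6}; region has {2,5,6} → only 7 remains.
R4C1 = 6: row 4 has {2,5,7}; col 1 has {1,4,7}; region has {2,3,4,5} → only 6 remains.
R4C4 = 1: row 4 has {2,5,6,7}; col 4 has {2,5,6,7}; region has {2,3,4,5,6} → only 1 remains.
R4C7 = 4: row 4 has {1,2,5,6,7}; col 7 has {2,3,5,6,7}; region has {2,7} → only 4 remains.
R5C2 = 7: row 5 has {2,4}; col 2 has {1,2,3,4,5,6}; region has {1,2,3,4,5,6} → only 7 remains.
R5C7 = 1: row 5 has {2,4,7}; col 7 has {2,3,4,5,6,7}; region has {2,4,7} → only 1 remains.
R6C3 = 7: row 6 has {1,2,3,4,6}; col 3 has {1,2,3,4,5}; region has {1,2,4,6} → only 7 remains.
R6C6 = 5: row 6 has {1,2,3,4,6,7}; col 6 has {1,2}; region has {1,2,4,7} → only 5 remains.
R7C3 = 6: row 7 has {1,2}; col 3 has {1,2,3,4,5,7}; region has {1,2,3} → only 6 remains.
R7C4 = 4: row 7 has {1,2,6}; col 4 has {1,2,5,6,7}; region has {1,2,3,6} → only 4 remains.
R7C5 = 5: row 7 has {1,2,4,6}; col 5 has {2,4,6,7}; region has {1,2,3,4,6} → only 5 remains.
R7C6 = 7: row 7 has {1,2,4,5,6}; col 6 has {1,2,5}; region has {1,2,3,4,5,6} → only 7 remains.
R2C4 = 3: row 2 has {5,6,7}; col 4 has {1,2,4,5,6,7}; region has {1,4,5,6,7} → only 3 remains.
R2C5 = 1: row 2 has {3,5,6,7}; col 5 has {2,4,5,6,7}; region has {2,5,6,7} → only 1 remains.
R2C6 = 4: row 2 has {1,3,5,6,7}; col 6 has {1,2,5,7}; region has {1,2,5,6,7} → only 4 remains.
R4C6 = 3: row 4 has {1,2,4,5,6,7}; col 6 has {1,2,4,5,7}; region has {1,2,4,5,6,7} → only 3 remains.
R5C5 = 3: row 5 has {1,2,4,7}; col 5 has {1,2,4,5,6,7}; region has {1,2,4,5,7} → only 3 remains.
R5C6 = 6: row 5 has {1,2,3,4,7}; col 6 has {1,2,3,4,5,7}; region has {1,2,3,4,5,7} → only 6 remains.
R7C1 = 3: row 7 has {1,2,4,5,6,7}; col 1 has {1,4,6,7}; region has {1,2,4,6,7} → only 3 remains.

3164572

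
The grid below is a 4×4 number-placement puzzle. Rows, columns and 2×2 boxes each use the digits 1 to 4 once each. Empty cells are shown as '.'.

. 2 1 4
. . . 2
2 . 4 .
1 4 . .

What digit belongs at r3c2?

r1c1 = 3 (sole candidate).
r2c1 = 4 (sole candidate).
r2c2 = 1 (sole candidate).
r2c3 = 3 (sole candidate).
r3c2 = 3: row 3 has {2,4}; col 2 has {1,2,4}; box has {1,2,4} → only 3 remains.

3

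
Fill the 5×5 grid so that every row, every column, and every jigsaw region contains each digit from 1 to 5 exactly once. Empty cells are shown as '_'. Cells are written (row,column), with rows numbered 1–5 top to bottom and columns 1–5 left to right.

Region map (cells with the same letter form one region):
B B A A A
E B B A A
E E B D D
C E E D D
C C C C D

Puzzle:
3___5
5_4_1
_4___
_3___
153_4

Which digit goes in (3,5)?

(1,3) = 2: row 1 has {3,5}; col 3 has {3,4}; region has {1,5} → only 2 remains.
(1,4) = 4: row 1 has {2,3,5}; col 4 has {}; region has {1,2,5} → only 4 remains.
(2,2) = 2: row 2 has {1,4,5}; col 2 has {3,4,5}; region has {3,4} → only 2 remains.
(2,4) = 3: row 2 has {1,2,4,5}; col 4 has {4}; region has {1,2,4,5} → only 3 remains.
(3,1) = 2: row 3 has {4}; col 1 has {1,3,5}; region has {3,4,5} → only 2 remains.
(3,5) = 3: row 3 has {2,4}; col 5 has {1,4,5}; region has {4} → only 3 remains.

3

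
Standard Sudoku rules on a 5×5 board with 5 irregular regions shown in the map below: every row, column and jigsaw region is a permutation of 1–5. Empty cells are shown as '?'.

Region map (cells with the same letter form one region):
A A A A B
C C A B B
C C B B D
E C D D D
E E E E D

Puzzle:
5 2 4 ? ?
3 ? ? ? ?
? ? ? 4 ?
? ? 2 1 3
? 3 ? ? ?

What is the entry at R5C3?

R1C4 = 3 (sole candidate).
R1C5 = 1 (sole candidate).
R2C3 = 1 (sole candidate).
R3C5 = 5 (sole candidate).
R4C1 = 4 (sole candidate).
R4C2 = 5 (sole candidate).
R5C3 = 5: row 5 has {3}; col 3 has {1,2,4}; region has {3,4} → only 5 remains.

5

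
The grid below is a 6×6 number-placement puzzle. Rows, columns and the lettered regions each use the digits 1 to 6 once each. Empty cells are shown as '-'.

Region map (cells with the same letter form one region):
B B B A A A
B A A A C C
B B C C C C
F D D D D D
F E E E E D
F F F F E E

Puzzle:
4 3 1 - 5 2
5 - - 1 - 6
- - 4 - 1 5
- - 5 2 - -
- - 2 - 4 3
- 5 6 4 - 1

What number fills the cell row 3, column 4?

3

row 1, column 4 = 6 (sole candidate).
row 2, column 2 = 4 (sole candidate).
row 2, column 3 = 3 (sole candidate).
row 2, column 5 = 2 (sole candidate).
row 3, column 4 = 3: row 3 has {1,4,5}; col 4 has {1,2,4,6}; region has {1,2,4,5,6} → only 3 remains.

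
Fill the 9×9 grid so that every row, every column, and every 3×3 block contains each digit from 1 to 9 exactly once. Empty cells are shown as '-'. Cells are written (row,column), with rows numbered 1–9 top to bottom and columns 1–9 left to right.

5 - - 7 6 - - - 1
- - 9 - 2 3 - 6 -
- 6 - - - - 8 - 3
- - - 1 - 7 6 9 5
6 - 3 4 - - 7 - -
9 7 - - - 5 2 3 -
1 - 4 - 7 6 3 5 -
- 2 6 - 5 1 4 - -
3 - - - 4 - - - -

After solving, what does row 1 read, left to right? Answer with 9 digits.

538764921

(1,7) = 9: row 1 has {1,5,6,7}; col 7 has {2,3,4,6,7,8}; box has {1,3,6,8} → only 9 remains.
(2,7) = 5: row 2 has {2,3,6,9}; col 7 has {2,3,4,6,7,8,9}; box has {1,3,6,8,9} → only 5 remains.
(5,9) = 8: row 5 has {3,4,6,7}; col 9 has {1,3,5}; box has {2,3,5,6,7,9} → only 8 remains.
(6,5) = 8: row 6 has {2,3,5,7,9}; col 5 has {2,4,5,6,7}; box has {1,4,5,7} → only 8 remains.
(6,9) = 4: row 6 has {2,3,5,7,8,9}; col 9 has {1,3,5,8}; box has {2,3,5,6,7,8,9} → only 4 remains.
(9,7) = 1: row 9 has {3,4}; col 7 has {2,3,4,5,6,7,8,9}; box has {3,4,5} → only 1 remains.
(2,4) = 8: row 2 has {2,3,5,6,9}; col 4 has {1,4,7}; box has {2,3,6,7} → only 8 remains.
(2,9) = 7: row 2 has {2,3,5,6,8,9}; col 9 has {1,3,4,5,8}; box has {1,3,5,6,8,9} → only 7 remains.
(4,5) = 3: row 4 has {1,5,6,7,9}; col 5 has {2,4,5,6,7,8}; box has {1,4,5,7,8} → only 3 remains.
(5,5) = 9: row 5 has {3,4,6,7,8}; col 5 has {2,3,4,5,6,7,8}; box has {1,3,4,5,7,8} → only 9 remains.
(5,6) = 2: row 5 has {3,4,6,7,8,9}; col 6 has {1,3,5,6,7}; box has {1,3,4,5,7,8,9} → only 2 remains.
(5,8) = 1: row 5 has {2,3,4,6,7,8,9}; col 8 has {3,5,6,9}; box has {2,3,4,5,6,7,8,9} → only 1 remains.
(6,3) = 1: row 6 has {2,3,4,5,7,8,9}; col 3 has {3,4,6,9}; box has {3,6,7,9} → only 1 remains.
(6,4) = 6: row 6 has {1,2,3,4,5,7,8,9}; col 4 has {1,4,7,8}; box has {1,2,3,4,5,7,8,9} → only 6 remains.
(8,9) = 9: row 8 has {1,2,4,5,6}; col 9 has {1,3,4,5,7,8}; box has {1,3,4,5} → only 9 remains.
(1,6) = 4: row 1 has {1,5,6,7,9}; col 6 has {1,2,3,5,6,7}; box has {2,3,6,7,8} → only 4 remains.
(1,8) = 2: row 1 has {1,4,5,6,7,9}; col 8 has {1,3,5,6,9}; box has {1,3,5,6,7,8,9} → only 2 remains.
(2,1) = 4: row 2 has {2,3,5,6,7,8,9}; col 1 has {1,3,5,6,9}; box has {5,6,9} → only 4 remains.
(2,2) = 1: row 2 has {2,3,4,5,6,7,8,9}; col 2 has {2,6,7}; box has {4,5,6,9} → only 1 remains.
(3,5) = 1: row 3 has {3,6,8}; col 5 has {2,3,4,5,6,7,8,9}; box has {2,3,4,6,7,8} → only 1 remains.
(3,6) = 9: row 3 has {1,3,6,8}; col 6 has {1,2,3,4,5,6,7}; box has {1,2,3,4,6,7,8} → only 9 remains.
(3,8) = 4: row 3 has {1,3,6,8,9}; col 8 has {1,2,3,5,6,9}; box has {1,2,3,5,6,7,8,9} → only 4 remains.
(5,2) = 5: row 5 has {1,2,3,4,6,7,8,9}; col 2 has {1,2,6,7}; box has {1,3,6,7,9} → only 5 remains.
(7,9) = 2: row 7 has {1,3,4,5,6,7}; col 9 has {1,3,4,5,7,8,9}; box has {1,3,4,5,9} → only 2 remains.
(8,4) = 3: row 8 has {1,2,4,5,6,9}; col 4 has {1,4,6,7,8}; box has {1,4,5,6,7} → only 3 remains.
(9,6) = 8: row 9 has {1,3,4}; col 6 has {1,2,3,4,5,6,7,9}; box has {1,3,4,5,6,7} → only 8 remains.
(9,8) = 7: row 9 has {1,3,4,8}; col 8 has {1,2,3,4,5,6,9}; box has {1,2,3,4,5,9} → only 7 remains.
(9,9) = 6: row 9 has {1,3,4,7,8}; col 9 has {1,2,3,4,5,7,8,9}; box has {1,2,3,4,5,7,9} → only 6 remains.
(1,3) = 8: row 1 has {1,2,4,5,6,7,9}; col 3 has {1,3,4,6,9}; box has {1,4,5,6,9} → only 8 remains.
(3,4) = 5: row 3 has {1,3,4,6,8,9}; col 4 has {1,3,4,6,7,8}; box has {1,2,3,4,6,7,8,9} → only 5 remains.
(4,3) = 2: row 4 has {1,3,5,6,7,9}; col 3 has {1,3,4,6,8,9}; box has {1,3,5,6,7,9} → only 2 remains.
(7,4) = 9: row 7 has {1,2,3,4,5,6,7}; col 4 has {1,3,4,5,6,7,8}; box has {1,3,4,5,6,7,8} → only 9 remains.
(8,8) = 8: row 8 has {1,2,3,4,5,6,9}; col 8 has {1,2,3,4,5,6,7,9}; box has {1,2,3,4,5,6,7,9} → only 8 remains.
(9,2) = 9: row 9 has {1,3,4,6,7,8}; col 2 has {1,2,5,6,7}; box has {1,2,3,4,6} → only 9 remains.
(9,3) = 5: row 9 has {1,3,4,6,7,8,9}; col 3 has {1,2,3,4,6,8,9}; box has {1,2,3,4,6,9} → only 5 remains.
(9,4) = 2: row 9 has {1,3,4,5,6,7,8,9}; col 4 has {1,3,4,5,6,7,8,9}; box has {1,3,4,5,6,7,8,9} → only 2 remains.
(1,2) = 3: row 1 has {1,2,4,5,6,7,8,9}; col 2 has {1,2,5,6,7,9}; box has {1,4,5,6,8,9} → only 3 remains.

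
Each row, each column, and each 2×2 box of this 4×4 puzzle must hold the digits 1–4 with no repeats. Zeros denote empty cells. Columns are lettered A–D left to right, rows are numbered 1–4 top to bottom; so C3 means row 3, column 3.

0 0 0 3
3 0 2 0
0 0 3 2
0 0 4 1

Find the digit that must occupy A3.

C1 = 1: row 1 has {3}; col 3 has {2,3,4}; box has {2,3} → only 1 remains.
D2 = 4: row 2 has {2,3}; col 4 has {1,2,3}; box has {1,2,3} → only 4 remains.
A4 = 2: row 4 has {1,4}; col 1 has {3}; box has {} → only 2 remains.
B4 = 3: row 4 has {1,2,4}; col 2 has {}; box has {2} → only 3 remains.
A1 = 4: row 1 has {1,3}; col 1 has {2,3}; box has {3} → only 4 remains.
B1 = 2: row 1 has {1,3,4}; col 2 has {3}; box has {3,4} → only 2 remains.
B2 = 1: row 2 has {2,3,4}; col 2 has {2,3}; box has {2,3,4} → only 1 remains.
A3 = 1: row 3 has {2,3}; col 1 has {2,3,4}; box has {2,3} → only 1 remains.

1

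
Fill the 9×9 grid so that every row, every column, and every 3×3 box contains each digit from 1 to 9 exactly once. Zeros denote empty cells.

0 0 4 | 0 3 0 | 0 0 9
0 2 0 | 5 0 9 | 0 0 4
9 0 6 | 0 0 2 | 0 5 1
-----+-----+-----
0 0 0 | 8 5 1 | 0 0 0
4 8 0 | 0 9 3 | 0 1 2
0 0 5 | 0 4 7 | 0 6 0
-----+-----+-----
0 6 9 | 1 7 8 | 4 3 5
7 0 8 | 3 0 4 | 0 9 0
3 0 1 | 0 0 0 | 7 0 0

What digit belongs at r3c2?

r1c6 = 6: row 1 has {3,4,9}; col 6 has {1,2,3,4,7,8,9}; box has {2,3,5,9} → only 6 remains.
r3c5 = 8: row 3 has {1,2,5,6,9}; col 5 has {3,4,5,7,9}; box has {2,3,5,6,9} → only 8 remains.
r3c7 = 3: row 3 has {1,2,5,6,8,9}; col 7 has {4,7}; box has {1,4,5,9} → only 3 remains.
r4c7 = 9: row 4 has {1,5,8}; col 7 has {3,4,7}; box has {1,2,6} → only 9 remains.
r5c3 = 7: row 5 has {1,2,3,4,8,9}; col 3 has {1,4,5,6,8,9}; box has {4,5,8} → only 7 remains.
r5c4 = 6: row 5 has {1,2,3,4,7,8,9}; col 4 has {1,3,5,8}; box has {1,3,4,5,7,8,9} → only 6 remains.
r5c7 = 5: row 5 has {1,2,3,4,6,7,8,9}; col 7 has {3,4,7,9}; box has {1,2,6,9} → only 5 remains.
r6c4 = 2: row 6 has {4,5,6,7}; col 4 has {1,3,5,6,8}; box has {1,3,4,5,6,7,8,9} → only 2 remains.
r6c7 = 8: row 6 has {2,4,5,6,7}; col 7 has {3,4,5,7,9}; box has {1,2,5,6,9} → only 8 remains.
r6c9 = 3: row 6 has {2,4,5,6,7,8}; col 9 has {1,2,4,5,9}; box has {1,2,5,6,8,9} → only 3 remains.
r7c1 = 2: row 7 has {1,3,4,5,6,7,8,9}; col 1 has {3,4,7,9}; box has {1,3,6,7,8,9} → only 2 remains.
r8c2 = 5: row 8 has {3,4,7,8,9}; col 2 has {2,6,8}; box has {1,2,3,6,7,8,9} → only 5 remains.
r8c9 = 6: row 8 has {3,4,5,7,8,9}; col 9 has {1,2,3,4,5,9}; box has {3,4,5,7,9} → only 6 remains.
r9c2 = 4: row 9 has {1,3,7}; col 2 has {2,5,6,8}; box has {1,2,3,5,6,7,8,9} → only 4 remains.
r9c4 = 9: row 9 has {1,3,4,7}; col 4 has {1,2,3,5,6,8}; box has {1,3,4,7,8} → only 9 remains.
r9c6 = 5: row 9 has {1,3,4,7,9}; col 6 has {1,2,3,4,6,7,8,9}; box has {1,3,4,7,8,9} → only 5 remains.
r9c9 = 8: row 9 has {1,3,4,5,7,9}; col 9 has {1,2,3,4,5,6,9}; box has {3,4,5,6,7,9} → only 8 remains.
r1c4 = 7: row 1 has {3,4,6,9}; col 4 has {1,2,3,5,6,8,9}; box has {2,3,5,6,8,9} → only 7 remains.
r1c7 = 2: row 1 has {3,4,6,7,9}; col 7 has {3,4,5,7,8,9}; box has {1,3,4,5,9} → only 2 remains.
r1c8 = 8: row 1 has {2,3,4,6,7,9}; col 8 has {1,3,5,6,9}; box has {1,2,3,4,5,9} → only 8 remains.
r2c3 = 3: row 2 has {2,4,5,9}; col 3 has {1,4,5,6,7,8,9}; box has {2,4,6,9} → only 3 remains.
r2c5 = 1: row 2 has {2,3,4,5,9}; col 5 has {3,4,5,7,8,9}; box has {2,3,5,6,7,8,9} → only 1 remains.
r2c7 = 6: row 2 has {1,2,3,4,5,9}; col 7 has {2,3,4,5,7,8,9}; box has {1,2,3,4,5,8,9} → only 6 remains.
r2c8 = 7: row 2 has {1,2,3,4,5,6,9}; col 8 has {1,3,5,6,8,9}; box has {1,2,3,4,5,6,8,9} → only 7 remains.
r3c2 = 7: row 3 has {1,2,3,5,6,8,9}; col 2 has {2,4,5,6,8}; box has {2,3,4,6,9} → only 7 remains.

7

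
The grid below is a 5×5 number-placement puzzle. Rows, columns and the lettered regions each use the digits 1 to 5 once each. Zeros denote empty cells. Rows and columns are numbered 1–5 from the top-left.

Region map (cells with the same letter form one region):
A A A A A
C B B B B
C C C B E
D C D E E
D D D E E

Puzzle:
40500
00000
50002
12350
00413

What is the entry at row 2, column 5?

row 1, column 5 = 1: row 1 has {4,5}; col 5 has {2,3}; region has {4,5} → only 1 remains.
row 2, column 1 = 3: row 2 has {}; col 1 has {1,4,5}; region has {2,5} → only 3 remains.
row 3, column 3 = 1: row 3 has {2,5}; col 3 has {3,4,5}; region has {2,3,5} → only 1 remains.
row 4, column 5 = 4: row 4 has {1,2,3,5}; col 5 has {1,2,3}; region has {1,2,3,5} → only 4 remains.
row 5, column 1 = 2: row 5 has {1,3,4}; col 1 has {1,3,4,5}; region has {1,3,4} → only 2 remains.
row 5, column 2 = 5: row 5 has {1,2,3,4}; col 2 has {2}; region has {1,2,3,4} → only 5 remains.
row 1, column 2 = 3: row 1 has {1,4,5}; col 2 has {2,5}; region has {1,4,5} → only 3 remains.
row 1, column 4 = 2: row 1 has {1,3,4,5}; col 4 has {1,5}; region has {1,3,4,5} → only 2 remains.
row 2, column 3 = 2: row 2 has {3}; col 3 has {1,3,4,5}; region has {} → only 2 remains.
row 2, column 4 = 4: row 2 has {2,3}; col 4 has {1,2,5}; region has {2} → only 4 remains.
row 2, column 5 = 5: row 2 has {2,3,4}; col 5 has {1,2,3,4}; region has {2,4} → only 5 remains.

5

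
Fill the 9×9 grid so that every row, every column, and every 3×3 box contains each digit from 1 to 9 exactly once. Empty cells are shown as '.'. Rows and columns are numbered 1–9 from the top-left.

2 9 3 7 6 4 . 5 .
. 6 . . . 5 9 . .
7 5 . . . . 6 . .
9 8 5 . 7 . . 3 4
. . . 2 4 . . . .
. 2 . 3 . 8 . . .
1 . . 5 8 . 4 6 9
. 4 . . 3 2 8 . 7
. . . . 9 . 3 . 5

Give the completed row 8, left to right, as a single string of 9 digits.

row 1, column 7 = 1: row 1 has {2,3,4,5,6,7,9}; col 7 has {3,4,6,8,9}; box has {5,6,9} → only 1 remains.
row 1, column 9 = 8: row 1 has {1,2,3,4,5,6,7,9}; col 9 has {4,5,7,9}; box has {1,5,6,9} → only 8 remains.
row 4, column 7 = 2: row 4 has {3,4,5,7,8,9}; col 7 has {1,3,4,6,8,9}; box has {3,4} → only 2 remains.
row 7, column 6 = 7: row 7 has {1,4,5,6,8,9}; col 6 has {2,4,5,8}; box has {2,3,5,8,9} → only 7 remains.
row 8, column 8 = 1: row 8 has {2,3,4,7,8}; col 8 has {3,5,6}; box has {3,4,5,6,7,8,9} → only 1 remains.
row 9, column 2 = 7: row 9 has {3,5,9}; col 2 has {2,4,5,6,8,9}; box has {1,4} → only 7 remains.
row 9, column 8 = 2: row 9 has {3,5,7,9}; col 8 has {1,3,5,6}; box has {1,3,4,5,6,7,8,9} → only 2 remains.
row 3, column 8 = 4: row 3 has {5,6,7}; col 8 has {1,2,3,5,6}; box has {1,5,6,8,9} → only 4 remains.
row 7, column 2 = 3: row 7 has {1,4,5,6,7,8,9}; col 2 has {2,4,5,6,7,8,9}; box has {1,4,7} → only 3 remains.
row 7, column 3 = 2: row 7 has {1,3,4,5,6,7,8,9}; col 3 has {3,5}; box has {1,3,4,7} → only 2 remains.
row 8, column 4 = 6: row 8 has {1,2,3,4,7,8}; col 4 has {2,3,5,7}; box has {2,3,5,7,8,9} → only 6 remains.
row 9, column 6 = 1: row 9 has {2,3,5,7,9}; col 6 has {2,4,5,7,8}; box has {2,3,5,6,7,8,9} → only 1 remains.
row 2, column 8 = 7: row 2 has {5,6,9}; col 8 has {1,2,3,4,5,6}; box has {1,4,5,6,8,9} → only 7 remains.
row 4, column 4 = 1: row 4 has {2,3,4,5,7,8,9}; col 4 has {2,3,5,6,7}; box has {2,3,4,7,8} → only 1 remains.
row 4, column 6 = 6: row 4 has {1,2,3,4,5,7,8,9}; col 6 has {1,2,4,5,7,8}; box has {1,2,3,4,7,8} → only 6 remains.
row 5, column 2 = 1: row 5 has {2,4}; col 2 has {2,3,4,5,6,7,8,9}; box has {2,5,8,9} → only 1 remains.
row 5, column 6 = 9: row 5 has {1,2,4}; col 6 has {1,2,4,5,6,7,8}; box has {1,2,3,4,6,7,8} → only 9 remains.
row 5, column 8 = 8: row 5 has {1,2,4,9}; col 8 has {1,2,3,4,5,6,7}; box has {2,3,4} → only 8 remains.
row 5, column 9 = 6: row 5 has {1,2,4,8,9}; col 9 has {4,5,7,8,9}; box has {2,3,4,8} → only 6 remains.
row 6, column 5 = 5: row 6 has {2,3,8}; col 5 has {3,4,6,7,8,9}; box has {1,2,3,4,6,7,8,9} → only 5 remains.
row 6, column 7 = 7: row 6 has {2,3,5,8}; col 7 has {1,2,3,4,6,8,9}; box has {2,3,4,6,8} → only 7 remains.
row 6, column 8 = 9: row 6 has {2,3,5,7,8}; col 8 has {1,2,3,4,5,6,7,8}; box has {2,3,4,6,7,8} → only 9 remains.
row 6, column 9 = 1: row 6 has {2,3,5,7,8,9}; col 9 has {4,5,6,7,8,9}; box has {2,3,4,6,7,8,9} → only 1 remains.
row 8, column 1 = 5: row 8 has {1,2,3,4,6,7,8}; col 1 has {1,2,7,9}; box has {1,2,3,4,7} → only 5 remains.
row 8, column 3 = 9: row 8 has {1,2,3,4,5,6,7,8}; col 3 has {2,3,5}; box has {1,2,3,4,5,7} → only 9 remains.

549632817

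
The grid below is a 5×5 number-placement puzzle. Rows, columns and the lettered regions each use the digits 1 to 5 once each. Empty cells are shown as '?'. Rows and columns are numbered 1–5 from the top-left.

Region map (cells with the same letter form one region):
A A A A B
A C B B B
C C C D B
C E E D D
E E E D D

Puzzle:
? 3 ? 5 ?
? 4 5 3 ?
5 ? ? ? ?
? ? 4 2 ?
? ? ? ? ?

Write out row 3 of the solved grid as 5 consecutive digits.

52314

row 3, column 3 = 3: in row 3, 3 can only go here (every other open cell in that row sees a 3).
row 4, column 1 = 1: row 4 has {2,4}; col 1 has {5}; region has {3,4,5} → only 1 remains.
row 4, column 2 = 5: row 4 has {1,2,4}; col 2 has {3,4}; region has {4} → only 5 remains.
row 4, column 5 = 3: row 4 has {1,2,4,5}; col 5 has {}; region has {2} → only 3 remains.
row 2, column 1 = 2: row 2 has {3,4,5}; col 1 has {1,5}; region has {3,5} → only 2 remains.
row 2, column 5 = 1: row 2 has {2,3,4,5}; col 5 has {3}; region has {3,5} → only 1 remains.
row 3, column 2 = 2: row 3 has {3,5}; col 2 has {3,4,5}; region has {1,3,4,5} → only 2 remains.
row 3, column 5 = 4: row 3 has {2,3,5}; col 5 has {1,3}; region has {1,3,5} → only 4 remains.
row 5, column 1 = 3: row 5 has {}; col 1 has {1,2,5}; region has {4,5} → only 3 remains.
row 5, column 2 = 1: row 5 has {3}; col 2 has {2,3,4,5}; region has {3,4,5} → only 1 remains.
row 5, column 3 = 2: row 5 has {1,3}; col 3 has {3,4,5}; region has {1,3,4,5} → only 2 remains.
row 5, column 4 = 4: row 5 has {1,2,3}; col 4 has {2,3,5}; region has {2,3} → only 4 remains.
row 5, column 5 = 5: row 5 has {1,2,3,4}; col 5 has {1,3,4}; region has {2,3,4} → only 5 remains.
row 1, column 1 = 4: row 1 has {3,5}; col 1 has {1,2,3,5}; region has {2,3,5} → only 4 remains.
row 1, column 3 = 1: row 1 has {3,4,5}; col 3 has {2,3,4,5}; region has {2,3,4,5} → only 1 remains.
row 1, column 5 = 2: row 1 has {1,3,4,5}; col 5 has {1,3,4,5}; region has {1,3,4,5} → only 2 remains.
row 3, column 4 = 1: row 3 has {2,3,4,5}; col 4 has {2,3,4,5}; region has {2,3,4,5} → only 1 remains.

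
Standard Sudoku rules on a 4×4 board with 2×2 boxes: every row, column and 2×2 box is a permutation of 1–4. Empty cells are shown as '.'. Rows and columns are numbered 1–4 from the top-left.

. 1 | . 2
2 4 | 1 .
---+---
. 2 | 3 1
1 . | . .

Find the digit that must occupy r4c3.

2

r1c1 = 3: row 1 has {1,2}; col 1 has {1,2}; box has {1,2,4} → only 3 remains.
r1c3 = 4: row 1 has {1,2,3}; col 3 has {1,3}; box has {1,2} → only 4 remains.
r2c4 = 3: row 2 has {1,2,4}; col 4 has {1,2}; box has {1,2,4} → only 3 remains.
r3c1 = 4: row 3 has {1,2,3}; col 1 has {1,2,3}; box has {1,2} → only 4 remains.
r4c2 = 3: row 4 has {1}; col 2 has {1,2,4}; box has {1,2,4} → only 3 remains.
r4c3 = 2: row 4 has {1,3}; col 3 has {1,3,4}; box has {1,3} → only 2 remains.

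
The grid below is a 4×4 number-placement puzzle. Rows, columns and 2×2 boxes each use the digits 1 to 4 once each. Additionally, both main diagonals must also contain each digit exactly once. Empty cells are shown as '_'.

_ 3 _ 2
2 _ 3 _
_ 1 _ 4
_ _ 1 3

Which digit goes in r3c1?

r1c3 = 4: row 1 has {2,3}; col 3 has {1,3}; box has {2,3} → only 4 remains.
r2c2 = 4: row 2 has {2,3}; col 2 has {1,3}; box has {2,3}; main diagonal has {3} → only 4 remains.
r2c4 = 1: row 2 has {2,3,4}; col 4 has {2,3,4}; box has {2,3,4} → only 1 remains.
r3c1 = 3: row 3 has {1,4}; col 1 has {2}; box has {1} → only 3 remains.

3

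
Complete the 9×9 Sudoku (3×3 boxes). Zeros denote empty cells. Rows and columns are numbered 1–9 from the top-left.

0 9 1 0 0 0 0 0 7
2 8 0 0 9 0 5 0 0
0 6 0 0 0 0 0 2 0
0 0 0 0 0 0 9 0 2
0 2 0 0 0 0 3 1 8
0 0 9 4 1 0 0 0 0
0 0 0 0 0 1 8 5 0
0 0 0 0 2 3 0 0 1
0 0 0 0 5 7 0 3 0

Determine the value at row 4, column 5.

row 2, column 4 = 1 (hidden single in row 2).
row 2, column 3 = 7 (hidden single in row 2).
row 2, column 9 = 3 (hidden single in row 2).
row 3, column 7 = 1 (hidden single in row 3).
row 3, column 9 = 9 (hidden single in row 3).
row 6, column 6 = 2 (hidden single in row 6).
row 1, column 4 = 2 (hidden single in row 1).
row 6, column 1 = 8 (hidden single in row 6).
row 6, column 2 = 3 (hidden single in row 6).
row 6, column 9 = 5 (hidden single in row 6).
row 7, column 3 = 2 (hidden single in row 7).
row 7, column 1 = 3 (hidden single in row 7).
row 1, column 5 = 3 (hidden single in row 1).
row 3, column 3 = 3 (hidden single in row 3).
row 4, column 4 = 3 (hidden single in row 4).
row 7, column 4 = 9 (hidden single in row 7).
row 7, column 2 = 7 (hidden single in row 7).
row 5, column 6 = 9 (hidden single in row 5).
row 9, column 7 = 2 (hidden single in row 9).
row 9, column 1 = 9 (hidden single in row 9).
row 8, column 8 = 9 (hidden single in row 8).
row 8, column 7 = 7 (hidden single in row 8).
row 6, column 7 = 6 (sole candidate).
row 6, column 8 = 7 (sole candidate).
row 1, column 7 = 4 (sole candidate).
row 2, column 8 = 6 (sole candidate).
row 4, column 8 = 4 (sole candidate).
row 1, column 1 = 5 (sole candidate).
row 1, column 8 = 8 (sole candidate).
row 2, column 6 = 4 (sole candidate).
row 3, column 1 = 4 (sole candidate).
row 8, column 1 = 6 (sole candidate).
row 8, column 4 = 8 (sole candidate).
row 9, column 4 = 6 (sole candidate).
row 9, column 9 = 4 (sole candidate).
row 1, column 6 = 6 (sole candidate).
row 5, column 1 = 7 (sole candidate).
row 5, column 4 = 5 (sole candidate).
row 5, column 5 = 6 (sole candidate).
row 7, column 5 = 4 (sole candidate).
row 7, column 9 = 6 (sole candidate).
row 9, column 2 = 1 (sole candidate).
row 9, column 3 = 8 (sole candidate).
row 3, column 4 = 7 (sole candidate).
row 3, column 5 = 8 (sole candidate).
row 3, column 6 = 5 (sole candidate).
row 4, column 1 = 1 (sole candidate).
row 4, column 2 = 5 (sole candidate).
row 4, column 3 = 6 (sole candidate).
row 4, column 5 = 7: row 4 has {1,2,3,4,5,6,9}; col 5 has {1,2,3,4,5,6,8,9}; box has {1,2,3,4,5,6,9} → only 7 remains.

7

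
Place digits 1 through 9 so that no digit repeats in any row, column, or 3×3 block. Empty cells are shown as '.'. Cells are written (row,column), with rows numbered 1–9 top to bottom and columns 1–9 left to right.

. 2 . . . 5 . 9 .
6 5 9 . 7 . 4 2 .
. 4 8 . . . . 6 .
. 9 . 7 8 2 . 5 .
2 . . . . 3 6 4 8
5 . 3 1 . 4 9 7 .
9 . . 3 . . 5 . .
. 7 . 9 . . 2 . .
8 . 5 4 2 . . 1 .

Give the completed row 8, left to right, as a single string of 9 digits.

174958236

(2,4) = 8: row 2 has {2,4,5,6,7,9}; col 4 has {1,3,4,7,9}; box has {5,7} → only 8 remains.
(2,6) = 1: row 2 has {2,4,5,6,7,8,9}; col 6 has {2,3,4,5}; box has {5,7,8} → only 1 remains.
(2,9) = 3: row 2 has {1,2,4,5,6,7,8,9}; col 9 has {8}; box has {2,4,6,9} → only 3 remains.
(3,4) = 2: row 3 has {4,6,8}; col 4 has {1,3,4,7,8,9}; box has {1,5,7,8} → only 2 remains.
(3,6) = 9: row 3 has {2,4,6,8}; col 6 has {1,2,3,4,5}; box has {1,2,5,7,8} → only 9 remains.
(4,9) = 1: row 4 has {2,5,7,8,9}; col 9 has {3,8}; box has {4,5,6,7,8,9} → only 1 remains.
(5,2) = 1: row 5 has {2,3,4,6,8}; col 2 has {2,4,5,7,9}; box has {2,3,5,9} → only 1 remains.
(5,3) = 7: row 5 has {1,2,3,4,6,8}; col 3 has {3,5,8,9}; box has {1,2,3,5,9} → only 7 remains.
(5,4) = 5: row 5 has {1,2,3,4,6,7,8}; col 4 has {1,2,3,4,7,8,9}; box has {1,2,3,4,7,8} → only 5 remains.
(5,5) = 9: row 5 has {1,2,3,4,5,6,7,8}; col 5 has {2,7,8}; box has {1,2,3,4,5,7,8} → only 9 remains.
(6,5) = 6: row 6 has {1,3,4,5,7,9}; col 5 has {2,7,8,9}; box has {1,2,3,4,5,7,8,9} → only 6 remains.
(6,9) = 2: row 6 has {1,3,4,5,6,7,9}; col 9 has {1,3,8}; box has {1,4,5,6,7,8,9} → only 2 remains.
(7,2) = 6: row 7 has {3,5,9}; col 2 has {1,2,4,5,7,9}; box has {5,7,8,9} → only 6 remains.
(7,5) = 1: row 7 has {3,5,6,9}; col 5 has {2,6,7,8,9}; box has {2,3,4,9} → only 1 remains.
(7,8) = 8: row 7 has {1,3,5,6,9}; col 8 has {1,2,4,5,6,7,9}; box has {1,2,5} → only 8 remains.
(8,5) = 5: row 8 has {2,7,9}; col 5 has {1,2,6,7,8,9}; box has {1,2,3,4,9} → only 5 remains.
(8,8) = 3: row 8 has {2,5,7,9}; col 8 has {1,2,4,5,6,7,8,9}; box has {1,2,5,8} → only 3 remains.
(9,2) = 3: row 9 has {1,2,4,5,8}; col 2 has {1,2,4,5,6,7,9}; box has {5,6,7,8,9} → only 3 remains.
(9,7) = 7: row 9 has {1,2,3,4,5,8}; col 7 has {2,4,5,6,9}; box has {1,2,3,5,8} → only 7 remains.
(1,3) = 1: row 1 has {2,5,9}; col 3 has {3,5,7,8,9}; box has {2,4,5,6,8,9} → only 1 remains.
(1,4) = 6: row 1 has {1,2,5,9}; col 4 has {1,2,3,4,5,7,8,9}; box has {1,2,5,7,8,9} → only 6 remains.
(1,7) = 8: row 1 has {1,2,5,6,9}; col 7 has {2,4,5,6,7,9}; box has {2,3,4,6,9} → only 8 remains.
(1,9) = 7: row 1 has {1,2,5,6,8,9}; col 9 has {1,2,3,8}; box has {2,3,4,6,8,9} → only 7 remains.
(3,5) = 3: row 3 has {2,4,6,8,9}; col 5 has {1,2,5,6,7,8,9}; box has {1,2,5,6,7,8,9} → only 3 remains.
(3,7) = 1: row 3 has {2,3,4,6,8,9}; col 7 has {2,4,5,6,7,8,9}; box has {2,3,4,6,7,8,9} → only 1 remains.
(3,9) = 5: row 3 has {1,2,3,4,6,8,9}; col 9 has {1,2,3,7,8}; box has {1,2,3,4,6,7,8,9} → only 5 remains.
(4,1) = 4: row 4 has {1,2,5,7,8,9}; col 1 has {2,5,6,8,9}; box has {1,2,3,5,7,9} → only 4 remains.
(4,3) = 6: row 4 has {1,2,4,5,7,8,9}; col 3 has {1,3,5,7,8,9}; box has {1,2,3,4,5,7,9} → only 6 remains.
(4,7) = 3: row 4 has {1,2,4,5,6,7,8,9}; col 7 has {1,2,4,5,6,7,8,9}; box has {1,2,4,5,6,7,8,9} → only 3 remains.
(6,2) = 8: row 6 has {1,2,3,4,5,6,7,9}; col 2 has {1,2,3,4,5,6,7,9}; box has {1,2,3,4,5,6,7,9} → only 8 remains.
(7,6) = 7: row 7 has {1,3,5,6,8,9}; col 6 has {1,2,3,4,5,9}; box has {1,2,3,4,5,9} → only 7 remains.
(7,9) = 4: row 7 has {1,3,5,6,7,8,9}; col 9 has {1,2,3,5,7,8}; box has {1,2,3,5,7,8} → only 4 remains.
(8,1) = 1: row 8 has {2,3,5,7,9}; col 1 has {2,4,5,6,8,9}; box has {3,5,6,7,8,9} → only 1 remains.
(8,3) = 4: row 8 has {1,2,3,5,7,9}; col 3 has {1,3,5,6,7,8,9}; box has {1,3,5,6,7,8,9} → only 4 remains.
(8,9) = 6: row 8 has {1,2,3,4,5,7,9}; col 9 has {1,2,3,4,5,7,8}; box has {1,2,3,4,5,7,8} → only 6 remains.
(9,6) = 6: row 9 has {1,2,3,4,5,7,8}; col 6 has {1,2,3,4,5,7,9}; box has {1,2,3,4,5,7,9} → only 6 remains.
(9,9) = 9: row 9 has {1,2,3,4,5,6,7,8}; col 9 has {1,2,3,4,5,6,7,8}; box has {1,2,3,4,5,6,7,8} → only 9 remains.
(1,1) = 3: row 1 has {1,2,5,6,7,8,9}; col 1 has {1,2,4,5,6,8,9}; box has {1,2,4,5,6,8,9} → only 3 remains.
(1,5) = 4: row 1 has {1,2,3,5,6,7,8,9}; col 5 has {1,2,3,5,6,7,8,9}; box has {1,2,3,5,6,7,8,9} → only 4 remains.
(3,1) = 7: row 3 has {1,2,3,4,5,6,8,9}; col 1 has {1,2,3,4,5,6,8,9}; box has {1,2,3,4,5,6,8,9} → only 7 remains.
(7,3) = 2: row 7 has {1,3,4,5,6,7,8,9}; col 3 has {1,3,4,5,6,7,8,9}; box has {1,3,4,5,6,7,8,9} → only 2 remains.
(8,6) = 8: row 8 has {1,2,3,4,5,6,7,9}; col 6 has {1,2,3,4,5,6,7,9}; box has {1,2,3,4,5,6,7,9} → only 8 remains.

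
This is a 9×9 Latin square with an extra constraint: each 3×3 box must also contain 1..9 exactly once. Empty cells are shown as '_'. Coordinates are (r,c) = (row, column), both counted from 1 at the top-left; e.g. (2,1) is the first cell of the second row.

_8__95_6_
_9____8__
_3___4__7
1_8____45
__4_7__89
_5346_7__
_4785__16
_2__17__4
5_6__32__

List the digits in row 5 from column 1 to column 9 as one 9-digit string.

264571389

(5,2) = 6: row 5 has {4,7,8,9}; col 2 has {2,3,4,5,8,9}; box has {1,3,4,5,8} → only 6 remains.
(6,8) = 2: row 6 has {3,4,5,6,7}; col 8 has {1,4,6,8}; box has {4,5,7,8,9} → only 2 remains.
(6,9) = 1: row 6 has {2,3,4,5,6,7}; col 9 has {4,5,6,7,9}; box has {2,4,5,7,8,9} → only 1 remains.
(8,3) = 9: row 8 has {1,2,4,7}; col 3 has {3,4,6,7,8}; box has {2,4,5,6,7} → only 9 remains.
(8,4) = 6: row 8 has {1,2,4,7,9}; col 4 has {4,8}; box has {1,3,5,7,8} → only 6 remains.
(9,2) = 1: row 9 has {2,3,5,6}; col 2 has {2,3,4,5,6,8,9}; box has {2,4,5,6,7,9} → only 1 remains.
(9,4) = 9: row 9 has {1,2,3,5,6}; col 4 has {4,6,8}; box has {1,3,5,6,7,8} → only 9 remains.
(9,5) = 4: row 9 has {1,2,3,5,6,9}; col 5 has {1,5,6,7,9}; box has {1,3,5,6,7,8,9} → only 4 remains.
(9,8) = 7: row 9 has {1,2,3,4,5,6,9}; col 8 has {1,2,4,6,8}; box has {1,2,4,6} → only 7 remains.
(9,9) = 8: row 9 has {1,2,3,4,5,6,7,9}; col 9 has {1,4,5,6,7,9}; box has {1,2,4,6,7} → only 8 remains.
(4,2) = 7: row 4 has {1,4,5,8}; col 2 has {1,2,3,4,5,6,8,9}; box has {1,3,4,5,6,8} → only 7 remains.
(5,1) = 2: row 5 has {4,6,7,8,9}; col 1 has {1,5}; box has {1,3,4,5,6,7,8} → only 2 remains.
(5,6) = 1: row 5 has {2,4,6,7,8,9}; col 6 has {3,4,5,7}; box has {4,6,7} → only 1 remains.
(5,7) = 3: row 5 has {1,2,4,6,7,8,9}; col 7 has {2,7,8}; box has {1,2,4,5,7,8,9} → only 3 remains.
(6,1) = 9: row 6 has {1,2,3,4,5,6,7}; col 1 has {1,2,5}; box has {1,2,3,4,5,6,7,8} → only 9 remains.
(6,6) = 8: row 6 has {1,2,3,4,5,6,7,9}; col 6 has {1,3,4,5,7}; box has {1,4,6,7} → only 8 remains.
(7,1) = 3: row 7 has {1,4,5,6,7,8}; col 1 has {1,2,5,9}; box has {1,2,4,5,6,7,9} → only 3 remains.
(7,6) = 2: row 7 has {1,3,4,5,6,7,8}; col 6 has {1,3,4,5,7,8}; box has {1,3,4,5,6,7,8,9} → only 2 remains.
(7,7) = 9: row 7 has {1,2,3,4,5,6,7,8}; col 7 has {2,3,7,8}; box has {1,2,4,6,7,8} → only 9 remains.
(8,1) = 8: row 8 has {1,2,4,6,7,9}; col 1 has {1,2,3,5,9}; box has {1,2,3,4,5,6,7,9} → only 8 remains.
(8,7) = 5: row 8 has {1,2,4,6,7,8,9}; col 7 has {2,3,7,8,9}; box has {1,2,4,6,7,8,9} → only 5 remains.
(8,8) = 3: row 8 has {1,2,4,5,6,7,8,9}; col 8 has {1,2,4,6,7,8}; box has {1,2,4,5,6,7,8,9} → only 3 remains.
(2,6) = 6: row 2 has {8,9}; col 6 has {1,2,3,4,5,7,8}; box has {4,5,9} → only 6 remains.
(2,8) = 5: row 2 has {6,8,9}; col 8 has {1,2,3,4,6,7,8}; box has {6,7,8} → only 5 remains.
(3,1) = 6: row 3 has {3,4,7}; col 1 has {1,2,3,5,8,9}; box has {3,8,9} → only 6 remains.
(3,7) = 1: row 3 has {3,4,6,7}; col 7 has {2,3,5,7,8,9}; box has {5,6,7,8} → only 1 remains.
(3,8) = 9: row 3 has {1,3,4,6,7}; col 8 has {1,2,3,4,5,6,7,8}; box has {1,5,6,7,8} → only 9 remains.
(4,6) = 9: row 4 has {1,4,5,7,8}; col 6 has {1,2,3,4,5,6,7,8}; box has {1,4,6,7,8} → only 9 remains.
(4,7) = 6: row 4 has {1,4,5,7,8,9}; col 7 has {1,2,3,5,7,8,9}; box has {1,2,3,4,5,7,8,9} → only 6 remains.
(5,4) = 5: row 5 has {1,2,3,4,6,7,8,9}; col 4 has {4,6,8,9}; box has {1,4,6,7,8,9} → only 5 remains.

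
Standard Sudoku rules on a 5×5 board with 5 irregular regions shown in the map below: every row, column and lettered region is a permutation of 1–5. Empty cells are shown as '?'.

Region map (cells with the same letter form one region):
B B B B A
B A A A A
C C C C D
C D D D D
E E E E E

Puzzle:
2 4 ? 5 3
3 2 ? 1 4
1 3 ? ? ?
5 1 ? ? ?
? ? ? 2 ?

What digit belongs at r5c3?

3

r1c3 = 1: row 1 has {2,3,4,5}; col 3 has {}; region has {2,3,4,5} → only 1 remains.
r2c3 = 5: row 2 has {1,2,3,4}; col 3 has {1}; region has {1,2,3,4} → only 5 remains.
r3c4 = 4: row 3 has {1,3}; col 4 has {1,2,5}; region has {1,3,5} → only 4 remains.
r4c4 = 3: row 4 has {1,5}; col 4 has {1,2,4,5}; region has {1} → only 3 remains.
r4c5 = 2: row 4 has {1,3,5}; col 5 has {3,4}; region has {1,3} → only 2 remains.
r5c1 = 4: row 5 has {2}; col 1 has {1,2,3,5}; region has {2} → only 4 remains.
r5c2 = 5: row 5 has {2,4}; col 2 has {1,2,3,4}; region has {2,4} → only 5 remains.
r5c3 = 3: row 5 has {2,4,5}; col 3 has {1,5}; region has {2,4,5} → only 3 remains.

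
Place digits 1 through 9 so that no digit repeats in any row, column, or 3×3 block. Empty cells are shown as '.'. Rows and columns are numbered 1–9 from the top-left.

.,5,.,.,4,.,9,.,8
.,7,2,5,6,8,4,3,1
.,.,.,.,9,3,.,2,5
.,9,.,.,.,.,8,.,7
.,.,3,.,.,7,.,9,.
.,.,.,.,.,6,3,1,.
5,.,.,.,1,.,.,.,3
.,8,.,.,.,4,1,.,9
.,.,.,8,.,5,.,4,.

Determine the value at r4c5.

r2c1 = 9: row 2 has {1,2,3,4,5,6,7,8}; col 1 has {5}; box has {2,5,7} → only 9 remains.
r1c1 = 3: in row 1, 3 can only go here (every other open cell in that row sees a 3).
r6c4 = 9: in row 6, 9 can only go here (every other open cell in that row sees a 9).
r7c8 = 8: in row 7, 8 can only go here (every other open cell in that row sees an 8).
r8c8 = 5: in row 8, 5 can only go here (every other open cell in that row sees a 5).
r4c8 = 6: row 4 has {7,8,9}; col 8 has {1,2,3,4,5,8,9}; box has {1,3,7,8,9} → only 6 remains.
r1c8 = 7: row 1 has {3,4,5,8,9}; col 8 has {1,2,3,4,5,6,8,9}; box has {1,2,3,4,5,8,9} → only 7 remains.
r3c7 = 6: row 3 has {2,3,5,9}; col 7 has {1,3,4,8,9}; box has {1,2,3,4,5,7,8,9} → only 6 remains.
r1c3 = 6: in row 1, 6 can only go here (every other open cell in that row sees a 6).
r8c3 = 7: row 8 has {1,4,5,8,9}; col 3 has {2,3,6}; box has {5,8} → only 7 remains.
r3c4 = 7: in row 3, 7 can only go here (every other open cell in that row sees a 7).
r6c1 = 7: in row 6, 7 can only go here (every other open cell in that row sees a 7).
r7c7 = 7: in row 7, 7 can only go here (every other open cell in that row sees a 7).
r9c7 = 2: row 9 has {4,5,8}; col 7 has {1,3,4,6,7,8,9}; box has {1,3,4,5,7,8,9} → only 2 remains.
r9c9 = 6: row 9 has {2,4,5,8}; col 9 has {1,3,5,7,8,9}; box has {1,2,3,4,5,7,8,9} → only 6 remains.
r5c7 = 5: row 5 has {3,7,9}; col 7 has {1,2,3,4,6,7,8,9}; box has {1,3,6,7,8,9} → only 5 remains.
r9c1 = 1: row 9 has {2,4,5,6,8}; col 1 has {3,5,7,9}; box has {5,7,8} → only 1 remains.
r9c2 = 3: row 9 has {1,2,4,5,6,8}; col 2 has {5,7,8,9}; box has {1,5,7,8} → only 3 remains.
r9c3 = 9: row 9 has {1,2,3,4,5,6,8}; col 3 has {2,3,6,7}; box has {1,3,5,7,8} → only 9 remains.
r9c5 = 7: row 9 has {1,2,3,4,5,6,8,9}; col 5 has {1,4,6,9}; box has {1,4,5,8} → only 7 remains.
r7c3 = 4: row 7 has {1,3,5,7,8}; col 3 has {2,3,6,7,9}; box has {1,3,5,7,8,9} → only 4 remains.
r7c6 = 9: in row 7, 9 can only go here (every other open cell in that row sees a 9).
Singles propagation stalls before the target is settled. Branch on r3c1 (candidates {4,8}).
  Try r3c1 = 4: this forces r3c2=1, r3c3=8, r4c1=2, r4c6=1; then row 5 has no cell left for 1 — contradiction.
So r3c1 = 8.
r3c3 = 1 (sole candidate).
r4c3 = 5 (sole candidate).
r6c3 = 8 (sole candidate).
r3c2 = 4 (sole candidate).
r6c2 = 2 (sole candidate).
r6c5 = 5 (sole candidate).
r6c9 = 4 (sole candidate).
r7c2 = 6 (sole candidate).
r7c4 = 2 (sole candidate).
r8c1 = 2 (sole candidate).
r8c5 = 3 (sole candidate).
r1c4 = 1 (sole candidate).
r1c6 = 2 (sole candidate).
r4c1 = 4 (sole candidate).
r4c4 = 3 (sole candidate).
r4c5 = 2: row 4 has {3,4,5,6,7,8,9}; col 5 has {1,3,4,5,6,7,9}; box has {3,5,6,7,9} → only 2 remains.

2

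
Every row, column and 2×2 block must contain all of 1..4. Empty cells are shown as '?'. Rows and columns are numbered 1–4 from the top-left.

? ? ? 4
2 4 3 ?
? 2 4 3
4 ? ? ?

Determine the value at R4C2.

3

R2C4 = 1 (sole candidate).
R3C1 = 1 (sole candidate).
R4C2 = 3: row 4 has {4}; col 2 has {2,4}; box has {1,2,4} → only 3 remains.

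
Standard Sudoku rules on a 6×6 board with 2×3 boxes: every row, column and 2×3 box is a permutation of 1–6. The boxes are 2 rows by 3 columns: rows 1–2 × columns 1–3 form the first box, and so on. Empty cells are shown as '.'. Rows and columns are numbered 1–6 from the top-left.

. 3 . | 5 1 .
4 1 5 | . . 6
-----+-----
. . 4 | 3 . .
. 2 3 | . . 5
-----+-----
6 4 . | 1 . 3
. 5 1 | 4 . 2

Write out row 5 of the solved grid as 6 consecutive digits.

642153

R1C1 = 2: row 1 has {1,3,5}; col 1 has {4,6}; box has {1,3,4,5} → only 2 remains.
R1C3 = 6: row 1 has {1,2,3,5}; col 3 has {1,3,4,5}; box has {1,2,3,4,5} → only 6 remains.
R1C6 = 4: row 1 has {1,2,3,5,6}; col 6 has {2,3,5,6}; box has {1,5,6} → only 4 remains.
R2C4 = 2: row 2 has {1,4,5,6}; col 4 has {1,3,4,5}; box has {1,4,5,6} → only 2 remains.
R2C5 = 3: row 2 has {1,2,4,5,6}; col 5 has {1}; box has {1,2,4,5,6} → only 3 remains.
R3C2 = 6: row 3 has {3,4}; col 2 has {1,2,3,4,5}; box has {2,3,4} → only 6 remains.
R3C5 = 2: row 3 has {3,4,6}; col 5 has {1,3}; box has {3,5} → only 2 remains.
R3C6 = 1: row 3 has {2,3,4,6}; col 6 has {2,3,4,5,6}; box has {2,3,5} → only 1 remains.
R4C1 = 1: row 4 has {2,3,5}; col 1 has {2,4,6}; box has {2,3,4,6} → only 1 remains.
R4C4 = 6: row 4 has {1,2,3,5}; col 4 has {1,2,3,4,5}; box has {1,2,3,5} → only 6 remains.
R4C5 = 4: row 4 has {1,2,3,5,6}; col 5 has {1,2,3}; box has {1,2,3,5,6} → only 4 remains.
R5C3 = 2: row 5 has {1,3,4,6}; col 3 has {1,3,4,5,6}; box has {1,4,5,6} → only 2 remains.
R5C5 = 5: row 5 has {1,2,3,4,6}; col 5 has {1,2,3,4}; box has {1,2,3,4} → only 5 remains.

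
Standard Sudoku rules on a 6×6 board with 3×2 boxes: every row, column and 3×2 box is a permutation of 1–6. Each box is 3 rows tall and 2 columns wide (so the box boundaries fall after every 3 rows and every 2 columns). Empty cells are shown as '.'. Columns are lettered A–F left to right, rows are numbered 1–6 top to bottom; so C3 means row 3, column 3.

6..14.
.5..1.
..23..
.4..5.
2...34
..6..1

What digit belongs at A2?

3

C1 = 5: row 1 has {1,4,6}; col 3 has {2,6}; box has {1,2,3} → only 5 remains.
C2 = 4: row 2 has {1,5}; col 3 has {2,5,6}; box has {1,2,3,5} → only 4 remains.
D2 = 6: row 2 has {1,4,5}; col 4 has {1,3}; box has {1,2,3,4,5} → only 6 remains.
B3 = 1: row 3 has {2,3}; col 2 has {4,5}; box has {5,6} → only 1 remains.
E3 = 6: row 3 has {1,2,3}; col 5 has {1,3,4,5}; box has {1,4} → only 6 remains.
F3 = 5: row 3 has {1,2,3,6}; col 6 has {1,4}; box has {1,4,6} → only 5 remains.
D4 = 2: row 4 has {4,5}; col 4 has {1,3,6}; box has {6} → only 2 remains.
F4 = 6: row 4 has {2,4,5}; col 6 has {1,4,5}; box has {1,3,4,5} → only 6 remains.
B5 = 6: row 5 has {2,3,4}; col 2 has {1,4,5}; box has {2,4} → only 6 remains.
C5 = 1: row 5 has {2,3,4,6}; col 3 has {2,4,5,6}; box has {2,6} → only 1 remains.
D5 = 5: row 5 has {1,2,3,4,6}; col 4 has {1,2,3,6}; box has {1,2,6} → only 5 remains.
B6 = 3: row 6 has {1,6}; col 2 has {1,4,5,6}; box has {2,4,6} → only 3 remains.
D6 = 4: row 6 has {1,3,6}; col 4 has {1,2,3,5,6}; box has {1,2,5,6} → only 4 remains.
E6 = 2: row 6 has {1,3,4,6}; col 5 has {1,3,4,5,6}; box has {1,3,4,5,6} → only 2 remains.
B1 = 2: row 1 has {1,4,5,6}; col 2 has {1,3,4,5,6}; box has {1,5,6} → only 2 remains.
F1 = 3: row 1 has {1,2,4,5,6}; col 6 has {1,4,5,6}; box has {1,4,5,6} → only 3 remains.
A2 = 3: row 2 has {1,4,5,6}; col 1 has {2,6}; box has {1,2,5,6} → only 3 remains.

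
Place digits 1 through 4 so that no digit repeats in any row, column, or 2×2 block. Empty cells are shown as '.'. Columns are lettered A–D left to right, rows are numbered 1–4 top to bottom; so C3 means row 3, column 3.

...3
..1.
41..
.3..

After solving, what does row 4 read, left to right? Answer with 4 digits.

D3 = 2 (sole candidate).
A4 = 2: row 4 has {3}; col 1 has {4}; box has {1,3,4} → only 2 remains.
C4 = 4: row 4 has {2,3}; col 3 has {1}; box has {2} → only 4 remains.
D4 = 1: row 4 has {2,3,4}; col 4 has {2,3}; box has {2,4} → only 1 remains.

2341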